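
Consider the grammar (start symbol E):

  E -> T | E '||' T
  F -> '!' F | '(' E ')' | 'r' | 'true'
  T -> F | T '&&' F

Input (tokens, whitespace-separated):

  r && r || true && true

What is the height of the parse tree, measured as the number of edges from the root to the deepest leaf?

5

[E [E [T [T [F r]] && [F r]]] || [T [T [F true]] && [F true]]]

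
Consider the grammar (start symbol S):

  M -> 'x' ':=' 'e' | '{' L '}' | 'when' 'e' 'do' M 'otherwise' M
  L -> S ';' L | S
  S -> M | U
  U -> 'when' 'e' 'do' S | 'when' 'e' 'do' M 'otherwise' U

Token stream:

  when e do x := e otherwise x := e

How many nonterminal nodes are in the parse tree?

[S [M when e do [M x := e] otherwise [M x := e]]]

4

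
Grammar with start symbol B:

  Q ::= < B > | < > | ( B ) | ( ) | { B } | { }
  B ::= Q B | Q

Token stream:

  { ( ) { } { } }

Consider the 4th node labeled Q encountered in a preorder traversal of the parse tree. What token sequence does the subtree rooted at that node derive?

{ }

[B [Q { [B [Q ( )] [B [Q { }] [B [Q { }]]]] }]]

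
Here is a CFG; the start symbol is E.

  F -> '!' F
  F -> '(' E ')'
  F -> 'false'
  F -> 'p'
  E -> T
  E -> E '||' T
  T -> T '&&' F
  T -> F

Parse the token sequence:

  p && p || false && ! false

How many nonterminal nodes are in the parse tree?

[E [E [T [T [F p]] && [F p]]] || [T [T [F false]] && [F ! [F false]]]]

11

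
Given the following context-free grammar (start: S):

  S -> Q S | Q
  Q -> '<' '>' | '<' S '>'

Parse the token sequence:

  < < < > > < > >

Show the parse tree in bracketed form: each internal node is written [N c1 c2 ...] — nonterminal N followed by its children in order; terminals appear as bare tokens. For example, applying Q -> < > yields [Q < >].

S
Q
< S >
< Q S >
< < S > S >
< < Q > S >
< < < > > S >
< < < > > Q >
< < < > > < > >

[S [Q < [S [Q < [S [Q < >]] >] [S [Q < >]]] >]]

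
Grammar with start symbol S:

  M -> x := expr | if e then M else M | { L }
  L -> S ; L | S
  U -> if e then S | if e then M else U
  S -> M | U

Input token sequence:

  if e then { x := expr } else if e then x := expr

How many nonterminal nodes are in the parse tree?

[S [U if e then [M { [L [S [M x := expr]]] }] else [U if e then [S [M x := expr]]]]]

9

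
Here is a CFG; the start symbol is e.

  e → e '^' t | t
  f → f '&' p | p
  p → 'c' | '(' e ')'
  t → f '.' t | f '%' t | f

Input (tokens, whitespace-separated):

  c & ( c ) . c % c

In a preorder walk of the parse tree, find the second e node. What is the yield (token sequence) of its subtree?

c

[e [t [f [f [p c]] & [p ( [e [t [f [p c]]]] )]] . [t [f [p c]] % [t [f [p c]]]]]]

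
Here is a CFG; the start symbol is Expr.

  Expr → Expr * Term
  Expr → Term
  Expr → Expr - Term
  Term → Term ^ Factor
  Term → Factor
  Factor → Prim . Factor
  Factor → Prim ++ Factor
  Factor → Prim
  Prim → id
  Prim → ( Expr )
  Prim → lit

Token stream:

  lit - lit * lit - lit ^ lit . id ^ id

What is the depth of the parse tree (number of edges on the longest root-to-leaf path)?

7

[Expr [Expr [Expr [Expr [Term [Factor [Prim lit]]]] - [Term [Factor [Prim lit]]]] * [Term [Factor [Prim lit]]]] - [Term [Term [Term [Factor [Prim lit]]] ^ [Factor [Prim lit] . [Factor [Prim id]]]] ^ [Factor [Prim id]]]]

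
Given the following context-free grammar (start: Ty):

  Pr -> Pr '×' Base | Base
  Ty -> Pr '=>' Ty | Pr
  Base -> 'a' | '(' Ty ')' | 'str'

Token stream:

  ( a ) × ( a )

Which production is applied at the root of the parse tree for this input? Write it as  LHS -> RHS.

Ty -> Pr

[Ty [Pr [Pr [Base ( [Ty [Pr [Base a]]] )]] × [Base ( [Ty [Pr [Base a]]] )]]]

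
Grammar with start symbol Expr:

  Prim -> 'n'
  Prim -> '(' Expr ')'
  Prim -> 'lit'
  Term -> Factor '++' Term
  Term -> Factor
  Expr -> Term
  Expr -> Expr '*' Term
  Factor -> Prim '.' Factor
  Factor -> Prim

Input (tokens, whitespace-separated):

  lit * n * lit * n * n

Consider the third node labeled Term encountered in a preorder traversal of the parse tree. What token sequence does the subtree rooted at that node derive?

lit

[Expr [Expr [Expr [Expr [Expr [Term [Factor [Prim lit]]]] * [Term [Factor [Prim n]]]] * [Term [Factor [Prim lit]]]] * [Term [Factor [Prim n]]]] * [Term [Factor [Prim n]]]]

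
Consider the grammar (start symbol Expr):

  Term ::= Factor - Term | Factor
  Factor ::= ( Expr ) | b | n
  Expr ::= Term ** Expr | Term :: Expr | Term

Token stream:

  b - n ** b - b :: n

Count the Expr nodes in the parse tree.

3

[Expr [Term [Factor b] - [Term [Factor n]]] ** [Expr [Term [Factor b] - [Term [Factor b]]] :: [Expr [Term [Factor n]]]]]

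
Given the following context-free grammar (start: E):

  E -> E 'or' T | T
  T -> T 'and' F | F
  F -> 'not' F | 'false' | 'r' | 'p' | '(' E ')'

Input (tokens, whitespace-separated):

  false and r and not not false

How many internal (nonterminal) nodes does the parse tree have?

[E [T [T [T [F false]] and [F r]] and [F not [F not [F false]]]]]

9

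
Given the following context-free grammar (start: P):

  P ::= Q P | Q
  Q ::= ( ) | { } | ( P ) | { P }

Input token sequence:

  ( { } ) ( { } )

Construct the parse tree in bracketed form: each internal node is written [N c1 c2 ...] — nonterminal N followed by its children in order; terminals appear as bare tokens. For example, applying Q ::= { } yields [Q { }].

[P [Q ( [P [Q { }]] )] [P [Q ( [P [Q { }]] )]]]

P
Q P
( P ) P
( Q ) P
( { } ) P
( { } ) Q
( { } ) ( P )
( { } ) ( Q )
( { } ) ( { } )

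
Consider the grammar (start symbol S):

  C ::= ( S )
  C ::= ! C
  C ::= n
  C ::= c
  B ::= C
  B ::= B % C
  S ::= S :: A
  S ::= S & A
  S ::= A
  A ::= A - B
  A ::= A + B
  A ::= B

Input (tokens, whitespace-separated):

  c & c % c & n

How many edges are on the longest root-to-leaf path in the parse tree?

[S [S [S [A [B [C c]]]] & [A [B [B [C c]] % [C c]]]] & [A [B [C n]]]]

6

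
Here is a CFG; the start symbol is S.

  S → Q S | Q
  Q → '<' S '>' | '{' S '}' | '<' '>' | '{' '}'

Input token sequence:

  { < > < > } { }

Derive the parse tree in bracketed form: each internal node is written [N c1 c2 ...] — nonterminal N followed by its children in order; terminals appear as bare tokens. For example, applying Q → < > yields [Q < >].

[S [Q { [S [Q < >] [S [Q < >]]] }] [S [Q { }]]]

S
Q S
{ S } S
{ Q S } S
{ < > S } S
{ < > Q } S
{ < > < > } S
{ < > < > } Q
{ < > < > } { }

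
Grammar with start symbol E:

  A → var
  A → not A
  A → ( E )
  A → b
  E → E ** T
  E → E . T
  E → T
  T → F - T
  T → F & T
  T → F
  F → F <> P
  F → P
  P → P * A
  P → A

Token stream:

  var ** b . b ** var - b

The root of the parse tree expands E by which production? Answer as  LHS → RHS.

[E [E [E [E [T [F [P [A var]]]]] ** [T [F [P [A b]]]]] . [T [F [P [A b]]]]] ** [T [F [P [A var]]] - [T [F [P [A b]]]]]]

E → E ** T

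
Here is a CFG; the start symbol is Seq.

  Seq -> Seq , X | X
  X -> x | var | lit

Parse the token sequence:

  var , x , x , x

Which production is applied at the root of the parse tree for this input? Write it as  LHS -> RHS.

[Seq [Seq [Seq [Seq [X var]] , [X x]] , [X x]] , [X x]]

Seq -> Seq , X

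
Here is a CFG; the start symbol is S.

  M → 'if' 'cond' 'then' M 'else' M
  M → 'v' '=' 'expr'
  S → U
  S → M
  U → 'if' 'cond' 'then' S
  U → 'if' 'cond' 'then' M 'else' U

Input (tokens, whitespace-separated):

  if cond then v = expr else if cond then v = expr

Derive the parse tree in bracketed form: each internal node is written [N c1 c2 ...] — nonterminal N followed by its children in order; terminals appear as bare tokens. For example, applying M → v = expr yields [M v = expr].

[S [U if cond then [M v = expr] else [U if cond then [S [M v = expr]]]]]

S
U
if cond then M else U
if cond then v = expr else U
if cond then v = expr else if cond then S
if cond then v = expr else if cond then M
if cond then v = expr else if cond then v = expr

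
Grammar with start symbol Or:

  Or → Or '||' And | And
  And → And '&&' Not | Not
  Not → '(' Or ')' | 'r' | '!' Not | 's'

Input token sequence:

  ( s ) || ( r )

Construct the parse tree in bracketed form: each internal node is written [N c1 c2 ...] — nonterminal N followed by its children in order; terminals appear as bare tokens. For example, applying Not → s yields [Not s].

Or
Or || And
And || And
Not || And
( Or ) || And
( And ) || And
( Not ) || And
( s ) || And
( s ) || Not
( s ) || ( Or )
( s ) || ( And )
( s ) || ( Not )
( s ) || ( r )

[Or [Or [And [Not ( [Or [And [Not s]]] )]]] || [And [Not ( [Or [And [Not r]]] )]]]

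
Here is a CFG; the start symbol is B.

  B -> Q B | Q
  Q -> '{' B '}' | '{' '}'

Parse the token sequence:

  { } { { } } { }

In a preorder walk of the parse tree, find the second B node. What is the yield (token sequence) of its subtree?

{ { } } { }

[B [Q { }] [B [Q { [B [Q { }]] }] [B [Q { }]]]]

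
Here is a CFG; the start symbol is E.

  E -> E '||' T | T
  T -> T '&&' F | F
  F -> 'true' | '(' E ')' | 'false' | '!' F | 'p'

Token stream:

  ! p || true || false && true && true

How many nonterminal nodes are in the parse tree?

[E [E [E [T [F ! [F p]]]] || [T [F true]]] || [T [T [T [F false]] && [F true]] && [F true]]]

14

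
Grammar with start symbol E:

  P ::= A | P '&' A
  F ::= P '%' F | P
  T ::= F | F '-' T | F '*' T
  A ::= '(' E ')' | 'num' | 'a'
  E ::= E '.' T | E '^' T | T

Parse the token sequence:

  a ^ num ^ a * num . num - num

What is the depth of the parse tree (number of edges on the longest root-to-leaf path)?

[E [E [E [E [T [F [P [A a]]]]] ^ [T [F [P [A num]]]]] ^ [T [F [P [A a]]] * [T [F [P [A num]]]]]] . [T [F [P [A num]]] - [T [F [P [A num]]]]]]

8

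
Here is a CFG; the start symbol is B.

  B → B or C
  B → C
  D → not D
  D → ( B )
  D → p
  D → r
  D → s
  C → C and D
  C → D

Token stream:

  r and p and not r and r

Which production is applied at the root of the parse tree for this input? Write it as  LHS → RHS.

[B [C [C [C [C [D r]] and [D p]] and [D not [D r]]] and [D r]]]

B → C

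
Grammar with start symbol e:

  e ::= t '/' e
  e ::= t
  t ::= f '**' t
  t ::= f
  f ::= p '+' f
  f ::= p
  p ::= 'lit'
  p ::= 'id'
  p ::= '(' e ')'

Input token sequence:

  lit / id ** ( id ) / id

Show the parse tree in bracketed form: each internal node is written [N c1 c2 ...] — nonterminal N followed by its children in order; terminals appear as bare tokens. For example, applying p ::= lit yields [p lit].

e
t / e
f / e
p / e
lit / e
lit / t / e
lit / f ** t / e
lit / p ** t / e
lit / id ** t / e
lit / id ** f / e
lit / id ** p / e
lit / id ** ( e ) / e
lit / id ** ( t ) / e
lit / id ** ( f ) / e
lit / id ** ( p ) / e
lit / id ** ( id ) / e
lit / id ** ( id ) / t
lit / id ** ( id ) / f
lit / id ** ( id ) / p
lit / id ** ( id ) / id

[e [t [f [p lit]]] / [e [t [f [p id]] ** [t [f [p ( [e [t [f [p id]]]] )]]]] / [e [t [f [p id]]]]]]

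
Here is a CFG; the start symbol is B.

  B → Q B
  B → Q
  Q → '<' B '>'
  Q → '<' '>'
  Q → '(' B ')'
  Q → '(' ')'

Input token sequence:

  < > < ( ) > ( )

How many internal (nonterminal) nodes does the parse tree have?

[B [Q < >] [B [Q < [B [Q ( )]] >] [B [Q ( )]]]]

8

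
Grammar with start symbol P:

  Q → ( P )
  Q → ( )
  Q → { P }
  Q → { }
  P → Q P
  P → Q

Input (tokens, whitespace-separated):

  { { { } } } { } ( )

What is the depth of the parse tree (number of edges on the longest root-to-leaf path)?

[P [Q { [P [Q { [P [Q { }]] }]] }] [P [Q { }] [P [Q ( )]]]]

6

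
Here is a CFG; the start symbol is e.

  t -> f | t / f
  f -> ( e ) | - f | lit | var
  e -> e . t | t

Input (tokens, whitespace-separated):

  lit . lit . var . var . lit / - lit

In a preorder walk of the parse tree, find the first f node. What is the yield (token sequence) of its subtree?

[e [e [e [e [e [t [f lit]]] . [t [f lit]]] . [t [f var]]] . [t [f var]]] . [t [t [f lit]] / [f - [f lit]]]]

lit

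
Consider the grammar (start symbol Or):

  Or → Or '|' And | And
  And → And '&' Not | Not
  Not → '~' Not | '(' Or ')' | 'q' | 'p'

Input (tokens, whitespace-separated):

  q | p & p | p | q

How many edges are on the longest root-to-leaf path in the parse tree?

[Or [Or [Or [Or [And [Not q]]] | [And [And [Not p]] & [Not p]]] | [And [Not p]]] | [And [Not q]]]

6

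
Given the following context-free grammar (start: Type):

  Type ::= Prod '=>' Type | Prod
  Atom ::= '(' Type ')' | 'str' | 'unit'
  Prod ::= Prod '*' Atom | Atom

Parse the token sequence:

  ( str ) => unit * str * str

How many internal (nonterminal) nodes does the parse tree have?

[Type [Prod [Atom ( [Type [Prod [Atom str]]] )]] => [Type [Prod [Prod [Prod [Atom unit]] * [Atom str]] * [Atom str]]]]

13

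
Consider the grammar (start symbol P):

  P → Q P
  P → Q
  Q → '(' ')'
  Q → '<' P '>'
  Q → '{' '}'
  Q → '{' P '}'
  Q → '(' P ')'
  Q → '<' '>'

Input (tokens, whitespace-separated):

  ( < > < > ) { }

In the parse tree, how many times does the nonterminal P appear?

4

[P [Q ( [P [Q < >] [P [Q < >]]] )] [P [Q { }]]]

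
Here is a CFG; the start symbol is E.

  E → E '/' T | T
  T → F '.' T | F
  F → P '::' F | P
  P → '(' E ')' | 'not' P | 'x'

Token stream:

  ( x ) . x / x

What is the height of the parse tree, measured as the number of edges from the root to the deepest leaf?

9

[E [E [T [F [P ( [E [T [F [P x]]]] )]] . [T [F [P x]]]]] / [T [F [P x]]]]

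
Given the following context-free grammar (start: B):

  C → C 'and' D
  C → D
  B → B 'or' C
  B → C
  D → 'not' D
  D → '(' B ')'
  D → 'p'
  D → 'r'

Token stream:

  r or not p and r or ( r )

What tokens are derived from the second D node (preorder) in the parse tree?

[B [B [B [C [D r]]] or [C [C [D not [D p]]] and [D r]]] or [C [D ( [B [C [D r]]] )]]]

not p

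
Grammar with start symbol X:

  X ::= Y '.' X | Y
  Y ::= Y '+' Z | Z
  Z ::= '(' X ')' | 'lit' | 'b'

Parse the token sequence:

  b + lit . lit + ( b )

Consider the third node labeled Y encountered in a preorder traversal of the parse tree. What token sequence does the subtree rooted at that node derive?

[X [Y [Y [Z b]] + [Z lit]] . [X [Y [Y [Z lit]] + [Z ( [X [Y [Z b]]] )]]]]

lit + ( b )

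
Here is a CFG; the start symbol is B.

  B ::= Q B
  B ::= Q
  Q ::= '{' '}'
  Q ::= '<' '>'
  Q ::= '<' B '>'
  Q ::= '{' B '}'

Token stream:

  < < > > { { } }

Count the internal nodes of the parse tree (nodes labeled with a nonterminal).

8

[B [Q < [B [Q < >]] >] [B [Q { [B [Q { }]] }]]]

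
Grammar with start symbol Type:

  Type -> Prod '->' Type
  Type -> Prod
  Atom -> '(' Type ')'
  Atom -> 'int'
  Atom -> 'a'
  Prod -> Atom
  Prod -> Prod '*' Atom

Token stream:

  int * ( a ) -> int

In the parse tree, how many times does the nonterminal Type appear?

[Type [Prod [Prod [Atom int]] * [Atom ( [Type [Prod [Atom a]]] )]] -> [Type [Prod [Atom int]]]]

3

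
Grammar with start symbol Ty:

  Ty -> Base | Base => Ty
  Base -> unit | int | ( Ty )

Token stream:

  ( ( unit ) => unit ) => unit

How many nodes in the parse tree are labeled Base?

5

[Ty [Base ( [Ty [Base ( [Ty [Base unit]] )] => [Ty [Base unit]]] )] => [Ty [Base unit]]]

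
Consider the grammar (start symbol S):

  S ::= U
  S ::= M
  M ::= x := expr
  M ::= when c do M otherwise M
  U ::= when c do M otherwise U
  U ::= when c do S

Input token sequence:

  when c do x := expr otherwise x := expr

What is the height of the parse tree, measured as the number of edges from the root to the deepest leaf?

[S [M when c do [M x := expr] otherwise [M x := expr]]]

3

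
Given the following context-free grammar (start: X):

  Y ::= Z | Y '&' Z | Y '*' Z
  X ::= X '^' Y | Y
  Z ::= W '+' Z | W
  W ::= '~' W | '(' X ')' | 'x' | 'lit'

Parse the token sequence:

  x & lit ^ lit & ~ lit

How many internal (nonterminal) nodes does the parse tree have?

15

[X [X [Y [Y [Z [W x]]] & [Z [W lit]]]] ^ [Y [Y [Z [W lit]]] & [Z [W ~ [W lit]]]]]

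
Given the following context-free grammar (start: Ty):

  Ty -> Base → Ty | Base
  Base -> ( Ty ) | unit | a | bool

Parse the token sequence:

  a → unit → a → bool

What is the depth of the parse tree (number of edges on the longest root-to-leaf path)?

5

[Ty [Base a] → [Ty [Base unit] → [Ty [Base a] → [Ty [Base bool]]]]]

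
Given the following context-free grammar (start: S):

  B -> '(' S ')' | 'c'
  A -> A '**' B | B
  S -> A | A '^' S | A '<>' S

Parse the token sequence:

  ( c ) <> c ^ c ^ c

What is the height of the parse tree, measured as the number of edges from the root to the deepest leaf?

6

[S [A [B ( [S [A [B c]]] )]] <> [S [A [B c]] ^ [S [A [B c]] ^ [S [A [B c]]]]]]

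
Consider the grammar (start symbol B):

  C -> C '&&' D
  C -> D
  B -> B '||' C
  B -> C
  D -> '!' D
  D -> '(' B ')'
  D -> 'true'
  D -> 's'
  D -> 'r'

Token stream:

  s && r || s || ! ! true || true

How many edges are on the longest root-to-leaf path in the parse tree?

[B [B [B [B [C [C [D s]] && [D r]]] || [C [D s]]] || [C [D ! [D ! [D true]]]]] || [C [D true]]]

7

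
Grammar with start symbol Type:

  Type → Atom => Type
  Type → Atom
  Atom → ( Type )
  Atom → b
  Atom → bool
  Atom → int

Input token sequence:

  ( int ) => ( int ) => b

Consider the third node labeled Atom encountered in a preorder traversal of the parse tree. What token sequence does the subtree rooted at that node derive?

( int )

[Type [Atom ( [Type [Atom int]] )] => [Type [Atom ( [Type [Atom int]] )] => [Type [Atom b]]]]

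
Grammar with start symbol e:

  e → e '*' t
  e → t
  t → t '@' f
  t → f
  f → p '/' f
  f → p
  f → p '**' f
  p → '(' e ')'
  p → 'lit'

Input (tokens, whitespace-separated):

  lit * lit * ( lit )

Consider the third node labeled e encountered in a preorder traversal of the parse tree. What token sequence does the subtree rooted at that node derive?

[e [e [e [t [f [p lit]]]] * [t [f [p lit]]]] * [t [f [p ( [e [t [f [p lit]]]] )]]]]

lit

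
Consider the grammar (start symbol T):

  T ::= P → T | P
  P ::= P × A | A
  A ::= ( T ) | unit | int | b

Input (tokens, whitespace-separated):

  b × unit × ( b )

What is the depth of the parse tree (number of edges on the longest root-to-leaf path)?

[T [P [P [P [A b]] × [A unit]] × [A ( [T [P [A b]]] )]]]

6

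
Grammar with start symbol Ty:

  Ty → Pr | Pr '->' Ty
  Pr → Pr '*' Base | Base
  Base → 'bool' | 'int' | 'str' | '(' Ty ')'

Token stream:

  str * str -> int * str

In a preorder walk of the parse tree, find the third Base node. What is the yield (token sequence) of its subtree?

[Ty [Pr [Pr [Base str]] * [Base str]] -> [Ty [Pr [Pr [Base int]] * [Base str]]]]

int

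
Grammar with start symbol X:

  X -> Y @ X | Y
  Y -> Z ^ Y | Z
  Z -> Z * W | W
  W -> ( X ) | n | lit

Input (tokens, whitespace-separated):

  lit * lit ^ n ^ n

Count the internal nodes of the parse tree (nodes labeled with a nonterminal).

[X [Y [Z [Z [W lit]] * [W lit]] ^ [Y [Z [W n]] ^ [Y [Z [W n]]]]]]

12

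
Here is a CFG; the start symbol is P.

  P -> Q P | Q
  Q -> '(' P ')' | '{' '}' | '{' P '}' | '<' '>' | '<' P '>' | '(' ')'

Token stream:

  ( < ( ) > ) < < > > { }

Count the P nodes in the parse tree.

[P [Q ( [P [Q < [P [Q ( )]] >]] )] [P [Q < [P [Q < >]] >] [P [Q { }]]]]

6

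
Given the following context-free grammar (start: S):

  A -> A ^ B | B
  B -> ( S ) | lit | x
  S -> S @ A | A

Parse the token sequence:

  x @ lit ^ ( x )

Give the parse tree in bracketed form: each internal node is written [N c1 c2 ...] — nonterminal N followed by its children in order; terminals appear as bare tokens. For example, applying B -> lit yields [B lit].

S
S @ A
A @ A
B @ A
x @ A
x @ A ^ B
x @ B ^ B
x @ lit ^ B
x @ lit ^ ( S )
x @ lit ^ ( A )
x @ lit ^ ( B )
x @ lit ^ ( x )

[S [S [A [B x]]] @ [A [A [B lit]] ^ [B ( [S [A [B x]]] )]]]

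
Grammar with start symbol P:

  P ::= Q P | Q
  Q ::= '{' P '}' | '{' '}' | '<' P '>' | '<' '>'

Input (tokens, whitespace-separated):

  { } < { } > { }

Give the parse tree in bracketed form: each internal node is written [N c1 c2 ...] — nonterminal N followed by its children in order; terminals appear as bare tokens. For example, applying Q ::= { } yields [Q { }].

P
Q P
{ } P
{ } Q P
{ } < P > P
{ } < Q > P
{ } < { } > P
{ } < { } > Q
{ } < { } > { }

[P [Q { }] [P [Q < [P [Q { }]] >] [P [Q { }]]]]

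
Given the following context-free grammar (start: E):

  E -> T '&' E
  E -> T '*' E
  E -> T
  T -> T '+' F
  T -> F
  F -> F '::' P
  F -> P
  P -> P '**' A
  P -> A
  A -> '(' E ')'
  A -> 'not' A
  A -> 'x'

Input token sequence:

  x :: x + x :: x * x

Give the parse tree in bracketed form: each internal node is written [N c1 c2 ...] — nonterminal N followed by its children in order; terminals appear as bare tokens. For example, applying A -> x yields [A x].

E
T * E
T + F * E
F + F * E
F :: P + F * E
P :: P + F * E
A :: P + F * E
x :: P + F * E
x :: A + F * E
x :: x + F * E
x :: x + F :: P * E
x :: x + P :: P * E
x :: x + A :: P * E
x :: x + x :: P * E
x :: x + x :: A * E
x :: x + x :: x * E
x :: x + x :: x * T
x :: x + x :: x * F
x :: x + x :: x * P
x :: x + x :: x * A
x :: x + x :: x * x

[E [T [T [F [F [P [A x]]] :: [P [A x]]]] + [F [F [P [A x]]] :: [P [A x]]]] * [E [T [F [P [A x]]]]]]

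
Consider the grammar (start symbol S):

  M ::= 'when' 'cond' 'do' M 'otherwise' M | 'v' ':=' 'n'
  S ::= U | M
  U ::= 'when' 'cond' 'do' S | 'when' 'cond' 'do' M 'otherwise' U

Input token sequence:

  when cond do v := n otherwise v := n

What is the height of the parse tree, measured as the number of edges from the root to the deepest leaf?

3

[S [M when cond do [M v := n] otherwise [M v := n]]]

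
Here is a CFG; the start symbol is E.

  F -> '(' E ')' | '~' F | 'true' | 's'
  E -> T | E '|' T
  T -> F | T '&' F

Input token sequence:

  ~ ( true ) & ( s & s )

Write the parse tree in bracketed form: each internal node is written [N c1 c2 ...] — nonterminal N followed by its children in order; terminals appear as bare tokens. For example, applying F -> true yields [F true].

[E [T [T [F ~ [F ( [E [T [F true]]] )]]] & [F ( [E [T [T [F s]] & [F s]]] )]]]

E
T
T & F
F & F
~ F & F
~ ( E ) & F
~ ( T ) & F
~ ( F ) & F
~ ( true ) & F
~ ( true ) & ( E )
~ ( true ) & ( T )
~ ( true ) & ( T & F )
~ ( true ) & ( F & F )
~ ( true ) & ( s & F )
~ ( true ) & ( s & s )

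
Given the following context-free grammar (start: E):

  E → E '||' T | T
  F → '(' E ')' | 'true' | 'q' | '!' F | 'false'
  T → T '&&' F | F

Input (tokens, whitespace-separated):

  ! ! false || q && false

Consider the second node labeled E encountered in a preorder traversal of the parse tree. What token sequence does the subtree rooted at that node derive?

[E [E [T [F ! [F ! [F false]]]]] || [T [T [F q]] && [F false]]]

! ! false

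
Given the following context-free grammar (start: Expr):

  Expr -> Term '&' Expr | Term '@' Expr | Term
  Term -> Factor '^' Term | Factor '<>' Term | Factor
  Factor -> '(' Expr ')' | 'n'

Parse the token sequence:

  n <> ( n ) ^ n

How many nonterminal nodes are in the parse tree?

[Expr [Term [Factor n] <> [Term [Factor ( [Expr [Term [Factor n]]] )] ^ [Term [Factor n]]]]]

10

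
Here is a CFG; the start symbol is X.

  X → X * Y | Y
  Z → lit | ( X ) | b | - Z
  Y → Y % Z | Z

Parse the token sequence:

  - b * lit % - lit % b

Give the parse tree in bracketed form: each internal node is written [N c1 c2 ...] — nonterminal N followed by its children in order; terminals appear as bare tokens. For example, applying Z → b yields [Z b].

[X [X [Y [Z - [Z b]]]] * [Y [Y [Y [Z lit]] % [Z - [Z lit]]] % [Z b]]]

X
X * Y
Y * Y
Z * Y
- Z * Y
- b * Y
- b * Y % Z
- b * Y % Z % Z
- b * Z % Z % Z
- b * lit % Z % Z
- b * lit % - Z % Z
- b * lit % - lit % Z
- b * lit % - lit % b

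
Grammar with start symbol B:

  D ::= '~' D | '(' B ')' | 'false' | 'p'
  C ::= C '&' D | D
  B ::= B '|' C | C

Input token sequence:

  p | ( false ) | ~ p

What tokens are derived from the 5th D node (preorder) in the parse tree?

p

[B [B [B [C [D p]]] | [C [D ( [B [C [D false]]] )]]] | [C [D ~ [D p]]]]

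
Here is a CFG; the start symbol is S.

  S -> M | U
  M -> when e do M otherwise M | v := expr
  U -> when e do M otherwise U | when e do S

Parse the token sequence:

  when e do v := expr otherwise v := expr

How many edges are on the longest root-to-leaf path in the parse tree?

[S [M when e do [M v := expr] otherwise [M v := expr]]]

3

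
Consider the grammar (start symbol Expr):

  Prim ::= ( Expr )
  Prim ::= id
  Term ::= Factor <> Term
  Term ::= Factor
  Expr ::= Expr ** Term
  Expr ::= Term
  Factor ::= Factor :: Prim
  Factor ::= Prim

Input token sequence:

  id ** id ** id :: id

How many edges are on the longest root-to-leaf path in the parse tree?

6

[Expr [Expr [Expr [Term [Factor [Prim id]]]] ** [Term [Factor [Prim id]]]] ** [Term [Factor [Factor [Prim id]] :: [Prim id]]]]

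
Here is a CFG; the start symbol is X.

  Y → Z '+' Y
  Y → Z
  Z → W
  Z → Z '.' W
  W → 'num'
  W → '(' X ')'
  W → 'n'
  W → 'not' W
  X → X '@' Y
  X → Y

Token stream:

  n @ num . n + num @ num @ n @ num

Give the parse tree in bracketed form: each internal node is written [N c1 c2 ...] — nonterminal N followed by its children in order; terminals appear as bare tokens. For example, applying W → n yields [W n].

[X [X [X [X [X [Y [Z [W n]]]] @ [Y [Z [Z [W num]] . [W n]] + [Y [Z [W num]]]]] @ [Y [Z [W num]]]] @ [Y [Z [W n]]]] @ [Y [Z [W num]]]]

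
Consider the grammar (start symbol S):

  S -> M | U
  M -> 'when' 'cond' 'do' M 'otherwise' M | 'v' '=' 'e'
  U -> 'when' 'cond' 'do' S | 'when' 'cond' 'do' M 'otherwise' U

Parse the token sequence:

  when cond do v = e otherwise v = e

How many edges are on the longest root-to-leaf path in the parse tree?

3

[S [M when cond do [M v = e] otherwise [M v = e]]]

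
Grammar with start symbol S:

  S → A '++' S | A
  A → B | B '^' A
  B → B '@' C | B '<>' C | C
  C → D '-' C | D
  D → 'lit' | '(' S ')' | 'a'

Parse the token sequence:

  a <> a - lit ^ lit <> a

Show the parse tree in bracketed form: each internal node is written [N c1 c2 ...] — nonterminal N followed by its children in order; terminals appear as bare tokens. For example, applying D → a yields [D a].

[S [A [B [B [C [D a]]] <> [C [D a] - [C [D lit]]]] ^ [A [B [B [C [D lit]]] <> [C [D a]]]]]]

S
A
B ^ A
B <> C ^ A
C <> C ^ A
D <> C ^ A
a <> C ^ A
a <> D - C ^ A
a <> a - C ^ A
a <> a - D ^ A
a <> a - lit ^ A
a <> a - lit ^ B
a <> a - lit ^ B <> C
a <> a - lit ^ C <> C
a <> a - lit ^ D <> C
a <> a - lit ^ lit <> C
a <> a - lit ^ lit <> D
a <> a - lit ^ lit <> a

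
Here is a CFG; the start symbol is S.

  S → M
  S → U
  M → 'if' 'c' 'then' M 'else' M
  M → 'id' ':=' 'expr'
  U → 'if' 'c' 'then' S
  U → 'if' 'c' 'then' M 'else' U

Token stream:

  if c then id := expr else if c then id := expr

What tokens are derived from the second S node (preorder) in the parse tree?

id := expr

[S [U if c then [M id := expr] else [U if c then [S [M id := expr]]]]]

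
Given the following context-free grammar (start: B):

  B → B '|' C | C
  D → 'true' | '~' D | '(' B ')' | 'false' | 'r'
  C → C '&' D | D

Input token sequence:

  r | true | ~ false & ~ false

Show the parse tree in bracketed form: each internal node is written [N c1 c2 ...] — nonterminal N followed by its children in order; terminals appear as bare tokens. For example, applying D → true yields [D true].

[B [B [B [C [D r]]] | [C [D true]]] | [C [C [D ~ [D false]]] & [D ~ [D false]]]]

B
B | C
B | C | C
C | C | C
D | C | C
r | C | C
r | D | C
r | true | C
r | true | C & D
r | true | D & D
r | true | ~ D & D
r | true | ~ false & D
r | true | ~ false & ~ D
r | true | ~ false & ~ false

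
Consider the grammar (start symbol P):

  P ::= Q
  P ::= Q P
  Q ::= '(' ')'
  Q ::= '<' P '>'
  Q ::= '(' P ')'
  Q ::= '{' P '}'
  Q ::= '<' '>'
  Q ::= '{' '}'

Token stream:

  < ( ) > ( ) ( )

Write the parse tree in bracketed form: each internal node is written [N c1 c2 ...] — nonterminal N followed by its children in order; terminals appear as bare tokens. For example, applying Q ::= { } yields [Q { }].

[P [Q < [P [Q ( )]] >] [P [Q ( )] [P [Q ( )]]]]

P
Q P
< P > P
< Q > P
< ( ) > P
< ( ) > Q P
< ( ) > ( ) P
< ( ) > ( ) Q
< ( ) > ( ) ( )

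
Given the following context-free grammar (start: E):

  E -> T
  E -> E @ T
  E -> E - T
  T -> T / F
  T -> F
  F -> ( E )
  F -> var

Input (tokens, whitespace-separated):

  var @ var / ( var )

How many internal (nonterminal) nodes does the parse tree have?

[E [E [T [F var]]] @ [T [T [F var]] / [F ( [E [T [F var]]] )]]]

11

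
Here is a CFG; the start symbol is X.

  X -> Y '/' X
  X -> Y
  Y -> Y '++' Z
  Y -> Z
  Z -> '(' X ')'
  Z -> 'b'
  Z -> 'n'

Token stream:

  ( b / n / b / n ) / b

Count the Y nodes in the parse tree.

6

[X [Y [Z ( [X [Y [Z b]] / [X [Y [Z n]] / [X [Y [Z b]] / [X [Y [Z n]]]]]] )]] / [X [Y [Z b]]]]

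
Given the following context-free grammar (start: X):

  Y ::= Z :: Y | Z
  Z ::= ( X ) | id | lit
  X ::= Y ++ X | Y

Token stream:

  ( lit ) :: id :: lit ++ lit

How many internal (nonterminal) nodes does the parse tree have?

13

[X [Y [Z ( [X [Y [Z lit]]] )] :: [Y [Z id] :: [Y [Z lit]]]] ++ [X [Y [Z lit]]]]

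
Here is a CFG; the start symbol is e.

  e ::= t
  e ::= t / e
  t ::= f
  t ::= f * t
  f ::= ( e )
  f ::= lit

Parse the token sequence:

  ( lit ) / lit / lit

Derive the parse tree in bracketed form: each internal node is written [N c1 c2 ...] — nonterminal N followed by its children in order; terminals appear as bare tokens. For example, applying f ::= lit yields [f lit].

e
t / e
f / e
( e ) / e
( t ) / e
( f ) / e
( lit ) / e
( lit ) / t / e
( lit ) / f / e
( lit ) / lit / e
( lit ) / lit / t
( lit ) / lit / f
( lit ) / lit / lit

[e [t [f ( [e [t [f lit]]] )]] / [e [t [f lit]] / [e [t [f lit]]]]]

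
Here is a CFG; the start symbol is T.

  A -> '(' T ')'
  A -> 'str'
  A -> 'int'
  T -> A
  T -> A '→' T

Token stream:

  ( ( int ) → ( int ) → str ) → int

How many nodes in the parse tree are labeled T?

[T [A ( [T [A ( [T [A int]] )] → [T [A ( [T [A int]] )] → [T [A str]]]] )] → [T [A int]]]

7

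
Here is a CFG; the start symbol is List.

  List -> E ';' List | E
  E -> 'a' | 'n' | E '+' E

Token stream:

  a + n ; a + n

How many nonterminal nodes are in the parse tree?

[List [E [E a] + [E n]] ; [List [E [E a] + [E n]]]]

8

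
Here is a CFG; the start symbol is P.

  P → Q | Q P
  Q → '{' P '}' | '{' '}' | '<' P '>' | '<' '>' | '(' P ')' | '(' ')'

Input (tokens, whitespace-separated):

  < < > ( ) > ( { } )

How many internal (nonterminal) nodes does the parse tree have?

[P [Q < [P [Q < >] [P [Q ( )]]] >] [P [Q ( [P [Q { }]] )]]]

10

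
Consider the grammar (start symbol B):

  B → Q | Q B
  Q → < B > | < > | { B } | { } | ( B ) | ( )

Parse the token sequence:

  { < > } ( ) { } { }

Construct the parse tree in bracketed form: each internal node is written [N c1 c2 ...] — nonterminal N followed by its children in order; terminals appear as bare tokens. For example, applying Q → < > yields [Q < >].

[B [Q { [B [Q < >]] }] [B [Q ( )] [B [Q { }] [B [Q { }]]]]]

B
Q B
{ B } B
{ Q } B
{ < > } B
{ < > } Q B
{ < > } ( ) B
{ < > } ( ) Q B
{ < > } ( ) { } B
{ < > } ( ) { } Q
{ < > } ( ) { } { }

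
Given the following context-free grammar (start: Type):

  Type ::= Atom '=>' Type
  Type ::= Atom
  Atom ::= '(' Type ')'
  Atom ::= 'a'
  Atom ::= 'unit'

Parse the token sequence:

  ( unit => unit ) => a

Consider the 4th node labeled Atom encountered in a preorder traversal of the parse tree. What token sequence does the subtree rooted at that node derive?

[Type [Atom ( [Type [Atom unit] => [Type [Atom unit]]] )] => [Type [Atom a]]]

a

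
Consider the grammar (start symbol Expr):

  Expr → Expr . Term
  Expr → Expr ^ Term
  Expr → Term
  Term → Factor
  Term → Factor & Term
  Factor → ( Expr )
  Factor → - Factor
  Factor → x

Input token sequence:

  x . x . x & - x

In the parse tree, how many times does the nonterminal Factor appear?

5

[Expr [Expr [Expr [Term [Factor x]]] . [Term [Factor x]]] . [Term [Factor x] & [Term [Factor - [Factor x]]]]]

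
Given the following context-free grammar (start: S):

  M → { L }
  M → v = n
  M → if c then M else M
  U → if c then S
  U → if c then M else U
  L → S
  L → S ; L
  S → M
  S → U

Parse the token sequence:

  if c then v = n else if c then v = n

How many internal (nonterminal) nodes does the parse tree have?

[S [U if c then [M v = n] else [U if c then [S [M v = n]]]]]

6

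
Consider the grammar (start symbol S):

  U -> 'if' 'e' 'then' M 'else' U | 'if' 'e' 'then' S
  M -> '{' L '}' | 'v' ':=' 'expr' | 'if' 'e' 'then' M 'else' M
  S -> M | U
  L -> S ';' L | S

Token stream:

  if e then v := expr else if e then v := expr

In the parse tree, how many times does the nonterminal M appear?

2

[S [U if e then [M v := expr] else [U if e then [S [M v := expr]]]]]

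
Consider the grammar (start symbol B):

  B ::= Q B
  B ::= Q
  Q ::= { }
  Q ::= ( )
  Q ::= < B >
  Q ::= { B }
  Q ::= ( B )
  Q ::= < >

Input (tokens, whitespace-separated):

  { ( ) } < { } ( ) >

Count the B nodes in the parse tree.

5

[B [Q { [B [Q ( )]] }] [B [Q < [B [Q { }] [B [Q ( )]]] >]]]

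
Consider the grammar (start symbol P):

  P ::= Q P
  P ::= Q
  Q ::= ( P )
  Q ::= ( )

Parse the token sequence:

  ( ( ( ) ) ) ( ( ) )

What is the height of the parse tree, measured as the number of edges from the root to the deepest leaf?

6

[P [Q ( [P [Q ( [P [Q ( )]] )]] )] [P [Q ( [P [Q ( )]] )]]]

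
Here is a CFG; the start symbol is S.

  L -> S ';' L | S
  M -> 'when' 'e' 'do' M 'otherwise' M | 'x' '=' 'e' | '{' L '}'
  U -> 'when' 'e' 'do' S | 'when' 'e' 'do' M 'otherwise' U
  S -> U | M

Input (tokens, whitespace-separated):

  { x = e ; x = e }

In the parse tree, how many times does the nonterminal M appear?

3

[S [M { [L [S [M x = e]] ; [L [S [M x = e]]]] }]]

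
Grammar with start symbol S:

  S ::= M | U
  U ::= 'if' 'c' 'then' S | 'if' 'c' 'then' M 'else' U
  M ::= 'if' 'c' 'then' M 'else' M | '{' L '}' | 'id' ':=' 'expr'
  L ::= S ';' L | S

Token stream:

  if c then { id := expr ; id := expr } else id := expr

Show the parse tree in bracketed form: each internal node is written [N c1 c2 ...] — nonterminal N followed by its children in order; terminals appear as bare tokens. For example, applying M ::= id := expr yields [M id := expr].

[S [M if c then [M { [L [S [M id := expr]] ; [L [S [M id := expr]]]] }] else [M id := expr]]]

S
M
if c then M else M
if c then { L } else M
if c then { S ; L } else M
if c then { M ; L } else M
if c then { id := expr ; L } else M
if c then { id := expr ; S } else M
if c then { id := expr ; M } else M
if c then { id := expr ; id := expr } else M
if c then { id := expr ; id := expr } else id := expr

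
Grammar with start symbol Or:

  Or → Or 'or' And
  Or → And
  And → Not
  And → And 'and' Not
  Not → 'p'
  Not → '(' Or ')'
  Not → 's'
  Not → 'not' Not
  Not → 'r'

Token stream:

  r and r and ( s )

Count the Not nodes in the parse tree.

[Or [And [And [And [Not r]] and [Not r]] and [Not ( [Or [And [Not s]]] )]]]

4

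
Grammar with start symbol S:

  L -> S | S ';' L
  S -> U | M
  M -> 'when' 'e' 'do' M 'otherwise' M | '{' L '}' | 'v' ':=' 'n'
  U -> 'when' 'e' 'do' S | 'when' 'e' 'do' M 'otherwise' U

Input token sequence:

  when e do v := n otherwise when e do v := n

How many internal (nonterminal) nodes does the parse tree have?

6

[S [U when e do [M v := n] otherwise [U when e do [S [M v := n]]]]]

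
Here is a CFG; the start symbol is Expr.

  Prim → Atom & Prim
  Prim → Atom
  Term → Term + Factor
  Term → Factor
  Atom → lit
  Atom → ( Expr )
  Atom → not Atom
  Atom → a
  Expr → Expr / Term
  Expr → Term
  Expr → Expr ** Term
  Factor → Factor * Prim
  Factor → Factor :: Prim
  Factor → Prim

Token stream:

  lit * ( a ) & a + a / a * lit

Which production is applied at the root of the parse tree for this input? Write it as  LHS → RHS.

Expr → Expr / Term

[Expr [Expr [Term [Term [Factor [Factor [Prim [Atom lit]]] * [Prim [Atom ( [Expr [Term [Factor [Prim [Atom a]]]]] )] & [Prim [Atom a]]]]] + [Factor [Prim [Atom a]]]]] / [Term [Factor [Factor [Prim [Atom a]]] * [Prim [Atom lit]]]]]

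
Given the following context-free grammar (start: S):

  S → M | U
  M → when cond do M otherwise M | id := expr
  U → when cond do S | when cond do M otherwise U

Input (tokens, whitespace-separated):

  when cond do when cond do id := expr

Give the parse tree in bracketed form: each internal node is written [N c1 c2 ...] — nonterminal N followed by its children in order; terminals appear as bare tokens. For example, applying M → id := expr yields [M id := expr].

[S [U when cond do [S [U when cond do [S [M id := expr]]]]]]

S
U
when cond do S
when cond do U
when cond do when cond do S
when cond do when cond do M
when cond do when cond do id := expr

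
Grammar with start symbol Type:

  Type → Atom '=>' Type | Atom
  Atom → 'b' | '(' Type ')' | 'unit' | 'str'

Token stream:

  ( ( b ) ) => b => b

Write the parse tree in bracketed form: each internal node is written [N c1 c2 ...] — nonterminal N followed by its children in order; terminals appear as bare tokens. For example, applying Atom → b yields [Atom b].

[Type [Atom ( [Type [Atom ( [Type [Atom b]] )]] )] => [Type [Atom b] => [Type [Atom b]]]]

Type
Atom => Type
( Type ) => Type
( Atom ) => Type
( ( Type ) ) => Type
( ( Atom ) ) => Type
( ( b ) ) => Type
( ( b ) ) => Atom => Type
( ( b ) ) => b => Type
( ( b ) ) => b => Atom
( ( b ) ) => b => b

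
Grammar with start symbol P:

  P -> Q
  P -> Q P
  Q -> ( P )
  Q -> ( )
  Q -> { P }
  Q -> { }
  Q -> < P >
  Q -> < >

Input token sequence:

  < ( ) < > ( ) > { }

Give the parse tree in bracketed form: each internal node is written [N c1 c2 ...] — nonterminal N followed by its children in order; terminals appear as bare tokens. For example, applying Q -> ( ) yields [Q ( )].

[P [Q < [P [Q ( )] [P [Q < >] [P [Q ( )]]]] >] [P [Q { }]]]

P
Q P
< P > P
< Q P > P
< ( ) P > P
< ( ) Q P > P
< ( ) < > P > P
< ( ) < > Q > P
< ( ) < > ( ) > P
< ( ) < > ( ) > Q
< ( ) < > ( ) > { }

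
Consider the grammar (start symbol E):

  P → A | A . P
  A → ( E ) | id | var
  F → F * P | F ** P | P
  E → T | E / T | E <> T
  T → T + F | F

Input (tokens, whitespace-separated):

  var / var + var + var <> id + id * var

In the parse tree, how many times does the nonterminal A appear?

[E [E [E [T [F [P [A var]]]]] / [T [T [T [F [P [A var]]]] + [F [P [A var]]]] + [F [P [A var]]]]] <> [T [T [F [P [A id]]]] + [F [F [P [A id]]] * [P [A var]]]]]

7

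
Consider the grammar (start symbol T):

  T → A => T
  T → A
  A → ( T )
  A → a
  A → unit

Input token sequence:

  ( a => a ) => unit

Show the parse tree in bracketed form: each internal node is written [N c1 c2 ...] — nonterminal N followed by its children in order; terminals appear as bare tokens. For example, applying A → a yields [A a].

[T [A ( [T [A a] => [T [A a]]] )] => [T [A unit]]]

T
A => T
( T ) => T
( A => T ) => T
( a => T ) => T
( a => A ) => T
( a => a ) => T
( a => a ) => A
( a => a ) => unit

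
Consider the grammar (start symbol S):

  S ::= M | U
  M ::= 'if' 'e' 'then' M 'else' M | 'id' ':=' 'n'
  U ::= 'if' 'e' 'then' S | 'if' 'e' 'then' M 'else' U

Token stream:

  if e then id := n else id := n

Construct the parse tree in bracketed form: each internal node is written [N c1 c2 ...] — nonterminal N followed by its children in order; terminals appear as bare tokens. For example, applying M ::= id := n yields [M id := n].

S
M
if e then M else M
if e then id := n else M
if e then id := n else id := n

[S [M if e then [M id := n] else [M id := n]]]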